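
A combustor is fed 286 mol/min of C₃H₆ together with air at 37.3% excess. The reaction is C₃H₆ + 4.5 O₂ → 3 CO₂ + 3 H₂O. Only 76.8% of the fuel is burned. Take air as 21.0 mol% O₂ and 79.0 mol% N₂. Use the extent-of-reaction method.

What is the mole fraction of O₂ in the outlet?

0.0884

Stoichiometric O₂ = 4.5 × 286 = 1287 mol/min; O₂ fed = 1287 × 1.373 = 1767 mol/min.
N₂ fed = 1767 × 79/21 = 6647 mol/min.
Fuel reacted = 0.768 × 286 → ξ = 219.6 mol/min.
Outlet (n = n₀ + ν ξ):
  C₃H₆: 286 − 1(219.6) = 66.35
  O₂: 1767 − 4.5(219.6) = 778.6
  N₂: 6647 (inert)
  CO₂: 0 + 3(219.6) = 658.9
  H₂O: 0 + 3(219.6) = 658.9
Total out = 8810 mol/min; y_O₂ = 778.6 / 8810 = 0.08838.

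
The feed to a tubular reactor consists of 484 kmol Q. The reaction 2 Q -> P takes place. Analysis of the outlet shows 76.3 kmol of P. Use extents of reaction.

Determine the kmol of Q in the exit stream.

331 kmol

For P: n = n₀ + 1ξ → 76.3 = 0 + 1ξ, giving ξ = 76.3 kmol.
Outlet amounts (n = n₀ + ν ξ):
  Q: 484 − 2(76.3) = 331.4
  P: 0 + 1(76.3) = 76.3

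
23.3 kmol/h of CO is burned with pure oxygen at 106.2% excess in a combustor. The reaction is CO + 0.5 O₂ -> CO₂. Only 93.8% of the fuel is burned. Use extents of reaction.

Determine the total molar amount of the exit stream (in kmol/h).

36.4 kmol/h

Stoichiometric O₂ = 0.5 × 23.3 = 11.65 kmol/h; O₂ fed = 11.65 × 2.062 = 24.02 kmol/h.
Fuel reacted = 0.938 × 23.3 → ξ = 21.86 kmol/h.
Outlet (n = n₀ + ν ξ):
  CO: 23.3 − 1(21.86) = 1.445
  O₂: 24.02 − 0.5(21.86) = 13.09
  CO₂: 0 + 1(21.86) = 21.86
Total out = 1.445 + 13.09 + 21.86 = 36.39 kmol/h.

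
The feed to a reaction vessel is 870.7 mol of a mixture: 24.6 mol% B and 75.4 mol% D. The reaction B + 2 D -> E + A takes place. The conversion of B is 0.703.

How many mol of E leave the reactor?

151 mol

B reacted = 0.703 × 214.2 = 150.6 mol; ν_B = −1, so ξ = 150.6/1 = 150.6 mol.
Outlet amounts (n = n₀ + ν ξ):
  B: 214.2 − 1(150.6) = 63.62
  D: 656.5 − 2(150.6) = 355.4
  E: 0 + 1(150.6) = 150.6
  A: 0 + 1(150.6) = 150.6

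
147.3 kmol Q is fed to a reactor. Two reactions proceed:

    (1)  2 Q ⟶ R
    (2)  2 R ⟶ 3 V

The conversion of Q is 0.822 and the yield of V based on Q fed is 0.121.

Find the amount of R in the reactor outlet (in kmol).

48.7 kmol

Conversion of Q: Q consumed = 2ξ₁ = 0.822 × 147.3 → ξ₁ = 60.54 kmol.
Yield of V: 3ξ₂ / 147.3 = 0.121 → ξ₂ = 5.941 kmol.
Outlet amounts (n = n₀ + Σ ν·ξ):
  Q: 147.3 − 2(60.54) = 26.22
  R: 0 + 1(60.54) − 2(5.941) = 48.66
  V: 0 + 3(5.941) = 17.82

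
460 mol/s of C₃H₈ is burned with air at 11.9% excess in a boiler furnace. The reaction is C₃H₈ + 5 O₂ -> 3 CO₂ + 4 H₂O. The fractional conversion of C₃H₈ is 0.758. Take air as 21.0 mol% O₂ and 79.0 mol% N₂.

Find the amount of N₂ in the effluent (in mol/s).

9680 mol/s

Stoichiometric O₂ = 5 × 460 = 2300 mol/s; O₂ fed = 2300 × 1.119 = 2574 mol/s.
N₂ fed = 2574 × 79/21 = 9682 mol/s.
Fuel reacted = 0.758 × 460 → ξ = 348.7 mol/s.
Outlet (n = n₀ + ν ξ):
  C₃H₈: 460 − 1(348.7) = 111.3
  O₂: 2574 − 5(348.7) = 830.3
  N₂: 9682 (inert)
  CO₂: 0 + 3(348.7) = 1046
  H₂O: 0 + 4(348.7) = 1395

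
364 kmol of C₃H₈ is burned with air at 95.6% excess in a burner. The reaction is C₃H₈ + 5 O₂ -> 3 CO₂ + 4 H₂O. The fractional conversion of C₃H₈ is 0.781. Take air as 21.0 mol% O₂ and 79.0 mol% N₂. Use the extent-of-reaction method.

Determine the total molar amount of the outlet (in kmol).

Stoichiometric O₂ = 5 × 364 = 1820 kmol; O₂ fed = 1820 × 1.956 = 3560 kmol.
N₂ fed = 3560 × 79/21 = 13390 kmol.
Fuel reacted = 0.781 × 364 → ξ = 284.3 kmol.
Outlet (n = n₀ + ν ξ):
  C₃H₈: 364 − 1(284.3) = 79.72
  O₂: 3560 − 5(284.3) = 2138
  N₂: 13390 (inert)
  CO₂: 0 + 3(284.3) = 852.9
  H₂O: 0 + 4(284.3) = 1137
Total out = 79.72 + 2138 + 13390 + 852.9 + 1137 = 17600 kmol.

17600 kmol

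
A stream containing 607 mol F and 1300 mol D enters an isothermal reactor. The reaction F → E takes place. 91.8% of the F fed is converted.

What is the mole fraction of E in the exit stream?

F reacted = 0.918 × 607 = 557.2 mol; ν_F = −1, so ξ = 557.2/1 = 557.2 mol.
Outlet amounts (n = n₀ + ν ξ):
  F: 607 − 1(557.2) = 49.77
  E: 0 + 1(557.2) = 557.2
  D: 1300 (inert)
Total out = 1907 mol; y_E = 557.2 / 1907 = 0.2922.

0.292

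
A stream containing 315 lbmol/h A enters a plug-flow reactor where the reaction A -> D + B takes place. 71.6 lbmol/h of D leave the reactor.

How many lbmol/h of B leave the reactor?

For D: n = n₀ + 1ξ → 71.6 = 0 + 1ξ, giving ξ = 71.6 lbmol/h.
Outlet amounts (n = n₀ + ν ξ):
  A: 315 − 1(71.6) = 243.4
  D: 0 + 1(71.6) = 71.6
  B: 0 + 1(71.6) = 71.6

71.6 lbmol/h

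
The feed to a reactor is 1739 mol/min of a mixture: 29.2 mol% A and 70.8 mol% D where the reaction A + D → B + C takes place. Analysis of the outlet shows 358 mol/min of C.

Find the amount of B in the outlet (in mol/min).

For C: n = n₀ + 1ξ → 358 = 0 + 1ξ, giving ξ = 358 mol/min.
Outlet amounts (n = n₀ + ν ξ):
  A: 507.8 − 1(358) = 149.8
  D: 1231 − 1(358) = 873.2
  B: 0 + 1(358) = 358
  C: 0 + 1(358) = 358

358 mol/min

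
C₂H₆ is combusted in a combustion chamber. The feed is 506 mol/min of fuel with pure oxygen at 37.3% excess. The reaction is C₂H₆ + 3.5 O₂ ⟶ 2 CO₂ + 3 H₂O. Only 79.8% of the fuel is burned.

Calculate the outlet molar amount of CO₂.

808 mol/min

Stoichiometric O₂ = 3.5 × 506 = 1771 mol/min; O₂ fed = 1771 × 1.373 = 2432 mol/min.
Fuel reacted = 0.798 × 506 → ξ = 403.8 mol/min.
Outlet (n = n₀ + ν ξ):
  C₂H₆: 506 − 1(403.8) = 102.2
  O₂: 2432 − 3.5(403.8) = 1018
  CO₂: 0 + 2(403.8) = 807.6
  H₂O: 0 + 3(403.8) = 1211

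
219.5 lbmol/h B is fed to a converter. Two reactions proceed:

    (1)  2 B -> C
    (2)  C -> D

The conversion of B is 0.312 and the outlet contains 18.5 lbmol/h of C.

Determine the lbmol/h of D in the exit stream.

15.7 lbmol/h

Conversion of B: B consumed = 2ξ₁ = 0.312 × 219.5 → ξ₁ = 34.24 lbmol/h.
C balance: n_C = 0 + 1ξ₁ − 1ξ₂ = 18.5 → ξ₂ = (1·34.24 − 18.5)/1 = 15.74 lbmol/h.
Outlet amounts (n = n₀ + Σ ν·ξ):
  B: 219.5 − 2(34.24) = 151
  C: 0 + 1(34.24) − 1(15.74) = 18.5
  D: 0 + 1(15.74) = 15.74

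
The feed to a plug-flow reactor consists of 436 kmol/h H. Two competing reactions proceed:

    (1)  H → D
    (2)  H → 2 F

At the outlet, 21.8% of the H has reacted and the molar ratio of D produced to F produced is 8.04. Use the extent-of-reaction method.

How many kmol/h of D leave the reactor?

89.5 kmol/h

Conversion of H: H consumed = 0.218 × 436 = 95.05 kmol/h = 1ξ₁ + 1ξ₂.
Selectivity: 1ξ₁ / (2ξ₂) = 8.04 → ξ₁ = 16.08 ξ₂.
Substitute: (1·16.08 + 1) ξ₂ = 95.05 → ξ₂ = 5.565 kmol/h, ξ₁ = 89.48 kmol/h.
Outlet amounts (n = n₀ + Σ ν·ξ):
  H: 436 − 1(89.48) − 1(5.565) = 341
  D: 0 + 1(89.48) = 89.48
  F: 0 + 2(5.565) = 11.13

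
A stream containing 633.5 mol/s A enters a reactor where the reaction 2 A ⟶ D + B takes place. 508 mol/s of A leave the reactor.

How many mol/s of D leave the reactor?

For A: n = n₀ − 2ξ → 508 = 633.5 − 2ξ, giving ξ = 62.75 mol/s.
Outlet amounts (n = n₀ + ν ξ):
  A: 633.5 − 2(62.75) = 508
  D: 0 + 1(62.75) = 62.75
  B: 0 + 1(62.75) = 62.75

62.8 mol/s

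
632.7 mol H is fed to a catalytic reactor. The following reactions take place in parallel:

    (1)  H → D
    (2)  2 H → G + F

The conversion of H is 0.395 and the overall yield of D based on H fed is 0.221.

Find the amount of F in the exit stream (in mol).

55 mol

Yield of D: 1ξ₁ / 632.7 = 0.221 → ξ₁ = 139.8 mol.
Conversion of H: 1ξ₁ + 2ξ₂ = 0.395 × 632.7 = 249.9 → ξ₂ = 55.04 mol.
Outlet amounts (n = n₀ + Σ ν·ξ):
  H: 632.7 − 1(139.8) − 2(55.04) = 382.8
  D: 0 + 1(139.8) = 139.8
  G: 0 + 1(55.04) = 55.04
  F: 0 + 1(55.04) = 55.04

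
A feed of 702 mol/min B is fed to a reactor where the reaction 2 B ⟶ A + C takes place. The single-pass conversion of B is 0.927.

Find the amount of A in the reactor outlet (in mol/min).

325 mol/min

B reacted = 0.927 × 702 = 650.8 mol/min; ν_B = −2, so ξ = 650.8/2 = 325.4 mol/min.
Outlet amounts (n = n₀ + ν ξ):
  B: 702 − 2(325.4) = 51.25
  A: 0 + 1(325.4) = 325.4
  C: 0 + 1(325.4) = 325.4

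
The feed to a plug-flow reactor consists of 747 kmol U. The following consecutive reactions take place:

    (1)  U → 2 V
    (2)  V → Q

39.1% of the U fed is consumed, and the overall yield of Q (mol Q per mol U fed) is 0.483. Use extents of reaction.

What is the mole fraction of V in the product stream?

0.215

Conversion of U: U consumed = 1ξ₁ = 0.391 × 747 → ξ₁ = 292.1 kmol.
Yield of Q: 1ξ₂ / 747 = 0.483 → ξ₂ = 360.8 kmol.
Outlet amounts (n = n₀ + Σ ν·ξ):
  U: 747 − 1(292.1) = 454.9
  V: 0 + 2(292.1) − 1(360.8) = 223.4
  Q: 0 + 1(360.8) = 360.8
Total out = 1039 kmol; y_V = 223.4 / 1039 = 0.215.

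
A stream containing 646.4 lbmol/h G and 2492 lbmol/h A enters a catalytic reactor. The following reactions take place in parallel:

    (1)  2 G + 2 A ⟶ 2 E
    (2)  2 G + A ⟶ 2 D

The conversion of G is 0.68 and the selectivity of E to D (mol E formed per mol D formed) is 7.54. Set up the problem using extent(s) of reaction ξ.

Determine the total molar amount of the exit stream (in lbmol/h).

Conversion of G: G consumed = 0.68 × 646.4 = 439.6 lbmol/h = 2ξ₁ + 2ξ₂.
Selectivity: 2ξ₁ / (2ξ₂) = 7.54 → ξ₁ = 7.54 ξ₂.
Substitute: (2·7.54 + 2) ξ₂ = 439.6 → ξ₂ = 25.73 lbmol/h, ξ₁ = 194 lbmol/h.
Outlet amounts (n = n₀ + Σ ν·ξ):
  G: 646.4 − 2(194) − 2(25.73) = 206.8
  A: 2492 − 2(194) − 1(25.73) = 2078
  E: 0 + 2(194) = 388.1
  D: 0 + 2(25.73) = 51.47
Total out = 206.8 + 2078 + 388.1 + 51.47 = 2725 lbmol/h.

2720 lbmol/h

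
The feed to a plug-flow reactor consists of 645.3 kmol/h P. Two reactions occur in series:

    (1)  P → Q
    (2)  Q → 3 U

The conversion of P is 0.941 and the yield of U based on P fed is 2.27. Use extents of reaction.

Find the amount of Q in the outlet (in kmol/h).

Conversion of P: P consumed = 1ξ₁ = 0.941 × 645.3 → ξ₁ = 607.2 kmol/h.
Yield of U: 3ξ₂ / 645.3 = 2.27 → ξ₂ = 488.3 kmol/h.
Outlet amounts (n = n₀ + Σ ν·ξ):
  P: 645.3 − 1(607.2) = 38.07
  Q: 0 + 1(607.2) − 1(488.3) = 119
  U: 0 + 3(488.3) = 1465

119 kmol/h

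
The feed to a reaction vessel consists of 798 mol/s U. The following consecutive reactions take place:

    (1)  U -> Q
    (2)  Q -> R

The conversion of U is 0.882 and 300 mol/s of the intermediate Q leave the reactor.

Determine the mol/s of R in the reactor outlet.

404 mol/s

Conversion of U: U consumed = 1ξ₁ = 0.882 × 798 → ξ₁ = 703.8 mol/s.
Q balance: n_Q = 0 + 1ξ₁ − 1ξ₂ = 300 → ξ₂ = (1·703.8 − 300)/1 = 403.8 mol/s.
Outlet amounts (n = n₀ + Σ ν·ξ):
  U: 798 − 1(703.8) = 94.16
  Q: 0 + 1(703.8) − 1(403.8) = 300
  R: 0 + 1(403.8) = 403.8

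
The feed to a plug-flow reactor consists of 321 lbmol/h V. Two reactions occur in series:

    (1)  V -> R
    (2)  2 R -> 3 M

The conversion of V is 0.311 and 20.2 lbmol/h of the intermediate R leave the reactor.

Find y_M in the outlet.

0.331

Conversion of V: V consumed = 1ξ₁ = 0.311 × 321 → ξ₁ = 99.83 lbmol/h.
R balance: n_R = 0 + 1ξ₁ − 2ξ₂ = 20.2 → ξ₂ = (1·99.83 − 20.2)/2 = 39.82 lbmol/h.
Outlet amounts (n = n₀ + Σ ν·ξ):
  V: 321 − 1(99.83) = 221.2
  R: 0 + 1(99.83) − 2(39.82) = 20.2
  M: 0 + 3(39.82) = 119.4
Total out = 360.8 lbmol/h; y_M = 119.4 / 360.8 = 0.331.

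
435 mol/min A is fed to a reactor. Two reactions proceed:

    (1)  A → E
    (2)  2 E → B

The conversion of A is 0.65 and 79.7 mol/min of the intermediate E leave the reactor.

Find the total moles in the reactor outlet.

Conversion of A: A consumed = 1ξ₁ = 0.65 × 435 → ξ₁ = 282.8 mol/min.
E balance: n_E = 0 + 1ξ₁ − 2ξ₂ = 79.7 → ξ₂ = (1·282.8 − 79.7)/2 = 101.5 mol/min.
Outlet amounts (n = n₀ + Σ ν·ξ):
  A: 435 − 1(282.8) = 152.2
  E: 0 + 1(282.8) − 2(101.5) = 79.7
  B: 0 + 1(101.5) = 101.5
Total out = 152.2 + 79.7 + 101.5 = 333.5 mol/min.

333 mol/min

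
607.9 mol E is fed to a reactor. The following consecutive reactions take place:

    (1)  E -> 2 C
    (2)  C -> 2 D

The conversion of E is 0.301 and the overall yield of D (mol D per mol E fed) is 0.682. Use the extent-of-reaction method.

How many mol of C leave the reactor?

159 mol

Conversion of E: E consumed = 1ξ₁ = 0.301 × 607.9 → ξ₁ = 183 mol.
Yield of D: 2ξ₂ / 607.9 = 0.682 → ξ₂ = 207.3 mol.
Outlet amounts (n = n₀ + Σ ν·ξ):
  E: 607.9 − 1(183) = 424.9
  C: 0 + 2(183) − 1(207.3) = 158.7
  D: 0 + 2(207.3) = 414.6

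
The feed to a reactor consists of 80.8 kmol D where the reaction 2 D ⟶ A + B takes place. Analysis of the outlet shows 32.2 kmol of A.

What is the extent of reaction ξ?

ξ = 32.2 kmol

For A: n = n₀ + 1ξ → 32.2 = 0 + 1ξ, giving ξ = 32.2 kmol.
Outlet amounts (n = n₀ + ν ξ):
  D: 80.8 − 2(32.2) = 16.4
  A: 0 + 1(32.2) = 32.2
  B: 0 + 1(32.2) = 32.2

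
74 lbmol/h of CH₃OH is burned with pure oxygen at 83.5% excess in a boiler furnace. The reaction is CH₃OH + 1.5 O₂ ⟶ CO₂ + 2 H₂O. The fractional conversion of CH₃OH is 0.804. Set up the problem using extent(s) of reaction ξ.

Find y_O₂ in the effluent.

0.372

Stoichiometric O₂ = 1.5 × 74 = 111 lbmol/h; O₂ fed = 111 × 1.835 = 203.7 lbmol/h.
Fuel reacted = 0.804 × 74 → ξ = 59.5 lbmol/h.
Outlet (n = n₀ + ν ξ):
  CH₃OH: 74 − 1(59.5) = 14.5
  O₂: 203.7 − 1.5(59.5) = 114.4
  CO₂: 0 + 1(59.5) = 59.5
  H₂O: 0 + 2(59.5) = 119
Total out = 307.4 lbmol/h; y_O₂ = 114.4 / 307.4 = 0.3722.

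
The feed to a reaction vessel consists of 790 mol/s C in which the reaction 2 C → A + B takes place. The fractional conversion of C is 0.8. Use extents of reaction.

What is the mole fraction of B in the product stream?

C reacted = 0.8 × 790 = 632 mol/s; ν_C = −2, so ξ = 632/2 = 316 mol/s.
Outlet amounts (n = n₀ + ν ξ):
  C: 790 − 2(316) = 158
  A: 0 + 1(316) = 316
  B: 0 + 1(316) = 316
Total out = 790 mol/s; y_B = 316 / 790 = 0.4.

0.4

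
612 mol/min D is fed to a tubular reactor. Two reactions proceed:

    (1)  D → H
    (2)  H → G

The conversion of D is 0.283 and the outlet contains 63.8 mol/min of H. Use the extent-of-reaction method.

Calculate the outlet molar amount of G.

Conversion of D: D consumed = 1ξ₁ = 0.283 × 612 → ξ₁ = 173.2 mol/min.
H balance: n_H = 0 + 1ξ₁ − 1ξ₂ = 63.8 → ξ₂ = (1·173.2 − 63.8)/1 = 109.4 mol/min.
Outlet amounts (n = n₀ + Σ ν·ξ):
  D: 612 − 1(173.2) = 438.8
  H: 0 + 1(173.2) − 1(109.4) = 63.8
  G: 0 + 1(109.4) = 109.4

109 mol/min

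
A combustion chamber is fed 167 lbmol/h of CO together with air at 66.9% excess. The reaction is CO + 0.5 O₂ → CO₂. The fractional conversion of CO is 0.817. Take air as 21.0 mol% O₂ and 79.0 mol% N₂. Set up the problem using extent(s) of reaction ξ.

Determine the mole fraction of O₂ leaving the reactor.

0.0933

Stoichiometric O₂ = 0.5 × 167 = 83.5 lbmol/h; O₂ fed = 83.5 × 1.669 = 139.4 lbmol/h.
N₂ fed = 139.4 × 79/21 = 524.3 lbmol/h.
Fuel reacted = 0.817 × 167 → ξ = 136.4 lbmol/h.
Outlet (n = n₀ + ν ξ):
  CO: 167 − 1(136.4) = 30.56
  O₂: 139.4 − 0.5(136.4) = 71.14
  N₂: 524.3 (inert)
  CO₂: 0 + 1(136.4) = 136.4
Total out = 762.4 lbmol/h; y_O₂ = 71.14 / 762.4 = 0.09331.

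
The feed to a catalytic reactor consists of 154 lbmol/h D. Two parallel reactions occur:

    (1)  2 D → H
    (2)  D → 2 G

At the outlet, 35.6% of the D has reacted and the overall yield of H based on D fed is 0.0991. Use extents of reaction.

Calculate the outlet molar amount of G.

Yield of H: 1ξ₁ / 154 = 0.0991 → ξ₁ = 15.26 lbmol/h.
Conversion of D: 2ξ₁ + 1ξ₂ = 0.356 × 154 = 54.82 → ξ₂ = 24.3 lbmol/h.
Outlet amounts (n = n₀ + Σ ν·ξ):
  D: 154 − 2(15.26) − 1(24.3) = 99.18
  H: 0 + 1(15.26) = 15.26
  G: 0 + 2(24.3) = 48.6

48.6 lbmol/h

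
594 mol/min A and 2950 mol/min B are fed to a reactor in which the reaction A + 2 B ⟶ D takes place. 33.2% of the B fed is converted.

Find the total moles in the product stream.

B reacted = 0.332 × 2950 = 979.4 mol/min; ν_B = −2, so ξ = 979.4/2 = 489.7 mol/min.
Outlet amounts (n = n₀ + ν ξ):
  A: 594 − 1(489.7) = 104.3
  B: 2950 − 2(489.7) = 1971
  D: 0 + 1(489.7) = 489.7
Total out = 104.3 + 1971 + 489.7 = 2565 mol/min.

2560 mol/min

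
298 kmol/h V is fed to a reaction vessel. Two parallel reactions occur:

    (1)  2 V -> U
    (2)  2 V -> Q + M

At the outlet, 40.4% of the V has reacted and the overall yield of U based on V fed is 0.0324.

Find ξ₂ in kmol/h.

ξ₂ = 50.5 kmol/h

Yield of U: 1ξ₁ / 298 = 0.0324 → ξ₁ = 9.655 kmol/h.
Conversion of V: 2ξ₁ + 2ξ₂ = 0.404 × 298 = 120.4 → ξ₂ = 50.54 kmol/h.
Outlet amounts (n = n₀ + Σ ν·ξ):
  V: 298 − 2(9.655) − 2(50.54) = 177.6
  U: 0 + 1(9.655) = 9.655
  Q: 0 + 1(50.54) = 50.54
  M: 0 + 1(50.54) = 50.54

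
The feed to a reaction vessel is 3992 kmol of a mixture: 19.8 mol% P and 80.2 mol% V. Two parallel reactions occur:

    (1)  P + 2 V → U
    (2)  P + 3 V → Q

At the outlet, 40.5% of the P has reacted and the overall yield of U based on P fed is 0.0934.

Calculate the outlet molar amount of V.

Yield of U: 1ξ₁ / 790.4 = 0.0934 → ξ₁ = 73.82 kmol.
Conversion of P: 1ξ₁ + 1ξ₂ = 0.405 × 790.4 = 320.1 → ξ₂ = 246.3 kmol.
Outlet amounts (n = n₀ + Σ ν·ξ):
  P: 790.4 − 1(73.82) − 1(246.3) = 470.3
  V: 3202 − 2(73.82) − 3(246.3) = 2315
  U: 0 + 1(73.82) = 73.82
  Q: 0 + 1(246.3) = 246.3

2320 kmol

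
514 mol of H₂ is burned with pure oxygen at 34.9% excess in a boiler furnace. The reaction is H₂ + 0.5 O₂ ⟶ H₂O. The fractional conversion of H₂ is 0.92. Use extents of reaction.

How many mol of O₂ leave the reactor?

110 mol

Stoichiometric O₂ = 0.5 × 514 = 257 mol; O₂ fed = 257 × 1.349 = 346.7 mol.
Fuel reacted = 0.92 × 514 → ξ = 472.9 mol.
Outlet (n = n₀ + ν ξ):
  H₂: 514 − 1(472.9) = 41.12
  O₂: 346.7 − 0.5(472.9) = 110.3
  H₂O: 0 + 1(472.9) = 472.9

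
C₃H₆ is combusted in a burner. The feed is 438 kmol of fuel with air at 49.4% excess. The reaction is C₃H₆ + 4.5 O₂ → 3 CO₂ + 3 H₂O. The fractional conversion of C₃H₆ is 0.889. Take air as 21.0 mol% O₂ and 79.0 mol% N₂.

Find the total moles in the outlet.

14700 kmol

Stoichiometric O₂ = 4.5 × 438 = 1971 kmol; O₂ fed = 1971 × 1.494 = 2945 kmol.
N₂ fed = 2945 × 79/21 = 11080 kmol.
Fuel reacted = 0.889 × 438 → ξ = 389.4 kmol.
Outlet (n = n₀ + ν ξ):
  C₃H₆: 438 − 1(389.4) = 48.62
  O₂: 2945 − 4.5(389.4) = 1192
  N₂: 11080 (inert)
  CO₂: 0 + 3(389.4) = 1168
  H₂O: 0 + 3(389.4) = 1168
Total out = 48.62 + 1192 + 11080 + 1168 + 1168 = 14650 kmol.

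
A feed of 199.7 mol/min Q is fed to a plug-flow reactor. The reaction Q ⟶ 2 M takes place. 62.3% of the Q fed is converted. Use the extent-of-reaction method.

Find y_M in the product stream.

Q reacted = 0.623 × 199.7 = 124.4 mol/min; ν_Q = −1, so ξ = 124.4/1 = 124.4 mol/min.
Outlet amounts (n = n₀ + ν ξ):
  Q: 199.7 − 1(124.4) = 75.29
  M: 0 + 2(124.4) = 248.8
Total out = 324.1 mol/min; y_M = 248.8 / 324.1 = 0.7677.

0.768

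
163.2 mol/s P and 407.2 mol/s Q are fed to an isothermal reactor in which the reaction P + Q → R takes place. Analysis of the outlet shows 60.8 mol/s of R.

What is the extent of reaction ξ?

For R: n = n₀ + 1ξ → 60.8 = 0 + 1ξ, giving ξ = 60.8 mol/s.
Outlet amounts (n = n₀ + ν ξ):
  P: 163.2 − 1(60.8) = 102.4
  Q: 407.2 − 1(60.8) = 346.4
  R: 0 + 1(60.8) = 60.8

ξ = 60.8 mol/s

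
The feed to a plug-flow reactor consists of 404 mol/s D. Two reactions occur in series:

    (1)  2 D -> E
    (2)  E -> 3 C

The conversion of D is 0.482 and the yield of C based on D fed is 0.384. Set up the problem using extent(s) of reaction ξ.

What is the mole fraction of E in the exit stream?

Conversion of D: D consumed = 2ξ₁ = 0.482 × 404 → ξ₁ = 97.36 mol/s.
Yield of C: 3ξ₂ / 404 = 0.384 → ξ₂ = 51.71 mol/s.
Outlet amounts (n = n₀ + Σ ν·ξ):
  D: 404 − 2(97.36) = 209.3
  E: 0 + 1(97.36) − 1(51.71) = 45.65
  C: 0 + 3(51.71) = 155.1
Total out = 410.1 mol/s; y_E = 45.65 / 410.1 = 0.1113.

0.111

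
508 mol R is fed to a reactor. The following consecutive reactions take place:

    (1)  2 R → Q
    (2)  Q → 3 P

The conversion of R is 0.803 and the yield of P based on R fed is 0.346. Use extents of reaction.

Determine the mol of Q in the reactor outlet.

Conversion of R: R consumed = 2ξ₁ = 0.803 × 508 → ξ₁ = 204 mol.
Yield of P: 3ξ₂ / 508 = 0.346 → ξ₂ = 58.59 mol.
Outlet amounts (n = n₀ + Σ ν·ξ):
  R: 508 − 2(204) = 100.1
  Q: 0 + 1(204) − 1(58.59) = 145.4
  P: 0 + 3(58.59) = 175.8

145 mol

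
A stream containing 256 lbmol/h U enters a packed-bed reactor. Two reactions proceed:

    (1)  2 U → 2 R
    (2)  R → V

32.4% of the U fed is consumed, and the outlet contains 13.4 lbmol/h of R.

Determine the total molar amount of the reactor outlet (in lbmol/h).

256 lbmol/h

Conversion of U: U consumed = 2ξ₁ = 0.324 × 256 → ξ₁ = 41.47 lbmol/h.
R balance: n_R = 0 + 2ξ₁ − 1ξ₂ = 13.4 → ξ₂ = (2·41.47 − 13.4)/1 = 69.54 lbmol/h.
Outlet amounts (n = n₀ + Σ ν·ξ):
  U: 256 − 2(41.47) = 173.1
  R: 0 + 2(41.47) − 1(69.54) = 13.4
  V: 0 + 1(69.54) = 69.54
Total out = 173.1 + 13.4 + 69.54 = 256 lbmol/h.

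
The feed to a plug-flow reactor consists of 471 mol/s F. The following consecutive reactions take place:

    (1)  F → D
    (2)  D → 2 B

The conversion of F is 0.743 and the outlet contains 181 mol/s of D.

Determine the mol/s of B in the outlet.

Conversion of F: F consumed = 1ξ₁ = 0.743 × 471 → ξ₁ = 350 mol/s.
D balance: n_D = 0 + 1ξ₁ − 1ξ₂ = 181 → ξ₂ = (1·350 − 181)/1 = 169 mol/s.
Outlet amounts (n = n₀ + Σ ν·ξ):
  F: 471 − 1(350) = 121
  D: 0 + 1(350) − 1(169) = 181
  B: 0 + 2(169) = 337.9

338 mol/s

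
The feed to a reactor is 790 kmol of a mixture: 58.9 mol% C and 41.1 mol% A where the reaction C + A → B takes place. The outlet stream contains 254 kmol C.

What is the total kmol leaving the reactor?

For C: n = n₀ − 1ξ → 254 = 465.3 − 1ξ, giving ξ = 211.3 kmol.
Outlet amounts (n = n₀ + ν ξ):
  C: 465.3 − 1(211.3) = 254
  A: 324.7 − 1(211.3) = 113.4
  B: 0 + 1(211.3) = 211.3
Total out = 254 + 113.4 + 211.3 = 578.7 kmol.

579 kmol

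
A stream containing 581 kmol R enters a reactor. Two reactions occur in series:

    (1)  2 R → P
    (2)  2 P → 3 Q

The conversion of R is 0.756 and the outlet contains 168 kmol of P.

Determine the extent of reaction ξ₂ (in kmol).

Conversion of R: R consumed = 2ξ₁ = 0.756 × 581 → ξ₁ = 219.6 kmol.
P balance: n_P = 0 + 1ξ₁ − 2ξ₂ = 168 → ξ₂ = (1·219.6 − 168)/2 = 25.81 kmol.
Outlet amounts (n = n₀ + Σ ν·ξ):
  R: 581 − 2(219.6) = 141.8
  P: 0 + 1(219.6) − 2(25.81) = 168
  Q: 0 + 3(25.81) = 77.43

ξ₂ = 25.8 kmol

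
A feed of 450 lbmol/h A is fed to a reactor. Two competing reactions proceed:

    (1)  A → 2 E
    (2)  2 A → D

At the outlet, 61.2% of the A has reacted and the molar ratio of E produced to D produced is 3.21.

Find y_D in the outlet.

Conversion of A: A consumed = 0.612 × 450 = 275.4 lbmol/h = 1ξ₁ + 2ξ₂.
Selectivity: 2ξ₁ / (1ξ₂) = 3.21 → ξ₁ = 1.605 ξ₂.
Substitute: (1·1.605 + 2) ξ₂ = 275.4 → ξ₂ = 76.39 lbmol/h, ξ₁ = 122.6 lbmol/h.
Outlet amounts (n = n₀ + Σ ν·ξ):
  A: 450 − 1(122.6) − 2(76.39) = 174.6
  E: 0 + 2(122.6) = 245.2
  D: 0 + 1(76.39) = 76.39
Total out = 496.2 lbmol/h; y_D = 76.39 / 496.2 = 0.154.

0.154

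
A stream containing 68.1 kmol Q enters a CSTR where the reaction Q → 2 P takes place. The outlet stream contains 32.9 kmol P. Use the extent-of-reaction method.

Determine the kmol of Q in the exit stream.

For P: n = n₀ + 2ξ → 32.9 = 0 + 2ξ, giving ξ = 16.45 kmol.
Outlet amounts (n = n₀ + ν ξ):
  Q: 68.1 − 1(16.45) = 51.65
  P: 0 + 2(16.45) = 32.9

51.6 kmol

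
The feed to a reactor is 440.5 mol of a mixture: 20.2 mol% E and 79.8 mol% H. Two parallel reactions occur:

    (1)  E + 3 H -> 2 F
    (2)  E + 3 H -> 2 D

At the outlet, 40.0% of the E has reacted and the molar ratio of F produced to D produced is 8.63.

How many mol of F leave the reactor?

63.8 mol

Conversion of E: E consumed = 0.4 × 88.98 = 35.59 mol = 1ξ₁ + 1ξ₂.
Selectivity: 2ξ₁ / (2ξ₂) = 8.63 → ξ₁ = 8.63 ξ₂.
Substitute: (1·8.63 + 1) ξ₂ = 35.59 → ξ₂ = 3.696 mol, ξ₁ = 31.9 mol.
Outlet amounts (n = n₀ + Σ ν·ξ):
  E: 88.98 − 1(31.9) − 1(3.696) = 53.39
  H: 351.5 − 3(31.9) − 3(3.696) = 244.7
  F: 0 + 2(31.9) = 63.79
  D: 0 + 2(3.696) = 7.392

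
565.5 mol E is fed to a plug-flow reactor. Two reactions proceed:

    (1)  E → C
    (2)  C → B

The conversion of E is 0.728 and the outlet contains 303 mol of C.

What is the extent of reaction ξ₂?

Conversion of E: E consumed = 1ξ₁ = 0.728 × 565.5 → ξ₁ = 411.7 mol.
C balance: n_C = 0 + 1ξ₁ − 1ξ₂ = 303 → ξ₂ = (1·411.7 − 303)/1 = 108.7 mol.
Outlet amounts (n = n₀ + Σ ν·ξ):
  E: 565.5 − 1(411.7) = 153.8
  C: 0 + 1(411.7) − 1(108.7) = 303
  B: 0 + 1(108.7) = 108.7

ξ₂ = 109 mol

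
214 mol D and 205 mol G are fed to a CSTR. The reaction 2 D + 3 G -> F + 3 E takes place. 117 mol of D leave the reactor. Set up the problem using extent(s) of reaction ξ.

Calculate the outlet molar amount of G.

For D: n = n₀ − 2ξ → 117 = 214 − 2ξ, giving ξ = 48.5 mol.
Outlet amounts (n = n₀ + ν ξ):
  D: 214 − 2(48.5) = 117
  G: 205 − 3(48.5) = 59.5
  F: 0 + 1(48.5) = 48.5
  E: 0 + 3(48.5) = 145.5

59.5 mol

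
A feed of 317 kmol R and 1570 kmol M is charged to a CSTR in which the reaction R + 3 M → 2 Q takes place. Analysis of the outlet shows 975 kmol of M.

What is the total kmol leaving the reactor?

1490 kmol

For M: n = n₀ − 3ξ → 975 = 1570 − 3ξ, giving ξ = 198.3 kmol.
Outlet amounts (n = n₀ + ν ξ):
  R: 317 − 1(198.3) = 118.7
  M: 1570 − 3(198.3) = 975
  Q: 0 + 2(198.3) = 396.7
Total out = 118.7 + 975 + 396.7 = 1490 kmol.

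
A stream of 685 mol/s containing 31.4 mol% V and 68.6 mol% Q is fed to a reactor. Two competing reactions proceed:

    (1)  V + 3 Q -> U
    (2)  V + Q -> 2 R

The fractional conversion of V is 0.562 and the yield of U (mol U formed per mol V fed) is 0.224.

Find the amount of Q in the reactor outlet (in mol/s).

Yield of U: 1ξ₁ / 215.1 = 0.224 → ξ₁ = 48.18 mol/s.
Conversion of V: 1ξ₁ + 1ξ₂ = 0.562 × 215.1 = 120.9 → ξ₂ = 72.7 mol/s.
Outlet amounts (n = n₀ + Σ ν·ξ):
  V: 215.1 − 1(48.18) − 1(72.7) = 94.21
  Q: 469.9 − 3(48.18) − 1(72.7) = 252.7
  U: 0 + 1(48.18) = 48.18
  R: 0 + 2(72.7) = 145.4

253 mol/s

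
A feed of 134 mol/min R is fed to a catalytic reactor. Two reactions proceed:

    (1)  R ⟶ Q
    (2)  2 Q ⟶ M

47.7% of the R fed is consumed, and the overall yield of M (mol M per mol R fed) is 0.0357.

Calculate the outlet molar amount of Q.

Conversion of R: R consumed = 1ξ₁ = 0.477 × 134 → ξ₁ = 63.92 mol/min.
Yield of M: 1ξ₂ / 134 = 0.0357 → ξ₂ = 4.784 mol/min.
Outlet amounts (n = n₀ + Σ ν·ξ):
  R: 134 − 1(63.92) = 70.08
  Q: 0 + 1(63.92) − 2(4.784) = 54.35
  M: 0 + 1(4.784) = 4.784

54.4 mol/min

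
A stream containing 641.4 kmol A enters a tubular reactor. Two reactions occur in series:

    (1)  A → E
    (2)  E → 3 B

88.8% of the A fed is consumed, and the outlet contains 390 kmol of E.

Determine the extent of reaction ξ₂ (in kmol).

ξ₂ = 180 kmol

Conversion of A: A consumed = 1ξ₁ = 0.888 × 641.4 → ξ₁ = 569.6 kmol.
E balance: n_E = 0 + 1ξ₁ − 1ξ₂ = 390 → ξ₂ = (1·569.6 − 390)/1 = 179.6 kmol.
Outlet amounts (n = n₀ + Σ ν·ξ):
  A: 641.4 − 1(569.6) = 71.84
  E: 0 + 1(569.6) − 1(179.6) = 390
  B: 0 + 3(179.6) = 538.7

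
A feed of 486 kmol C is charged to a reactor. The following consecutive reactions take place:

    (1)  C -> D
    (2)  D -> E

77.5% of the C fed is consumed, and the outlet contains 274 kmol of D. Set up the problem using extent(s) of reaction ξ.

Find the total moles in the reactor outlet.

486 kmol

Conversion of C: C consumed = 1ξ₁ = 0.775 × 486 → ξ₁ = 376.7 kmol.
D balance: n_D = 0 + 1ξ₁ − 1ξ₂ = 274 → ξ₂ = (1·376.7 − 274)/1 = 102.7 kmol.
Outlet amounts (n = n₀ + Σ ν·ξ):
  C: 486 − 1(376.7) = 109.3
  D: 0 + 1(376.7) − 1(102.7) = 274
  E: 0 + 1(102.7) = 102.7
Total out = 109.3 + 274 + 102.7 = 486 kmol.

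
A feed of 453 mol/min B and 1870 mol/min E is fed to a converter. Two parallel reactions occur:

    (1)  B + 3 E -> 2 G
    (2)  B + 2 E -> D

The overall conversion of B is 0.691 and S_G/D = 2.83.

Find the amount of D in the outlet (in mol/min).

Conversion of B: B consumed = 0.691 × 453 = 313 mol/min = 1ξ₁ + 1ξ₂.
Selectivity: 2ξ₁ / (1ξ₂) = 2.83 → ξ₁ = 1.415 ξ₂.
Substitute: (1·1.415 + 1) ξ₂ = 313 → ξ₂ = 129.6 mol/min, ξ₁ = 183.4 mol/min.
Outlet amounts (n = n₀ + Σ ν·ξ):
  B: 453 − 1(183.4) − 1(129.6) = 140
  E: 1870 − 3(183.4) − 2(129.6) = 1061
  G: 0 + 2(183.4) = 366.8
  D: 0 + 1(129.6) = 129.6

130 mol/min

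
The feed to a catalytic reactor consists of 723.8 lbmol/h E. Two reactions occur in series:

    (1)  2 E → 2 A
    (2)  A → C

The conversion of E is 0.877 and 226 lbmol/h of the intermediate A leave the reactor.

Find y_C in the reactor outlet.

0.565

Conversion of E: E consumed = 2ξ₁ = 0.877 × 723.8 → ξ₁ = 317.4 lbmol/h.
A balance: n_A = 0 + 2ξ₁ − 1ξ₂ = 226 → ξ₂ = (2·317.4 − 226)/1 = 408.8 lbmol/h.
Outlet amounts (n = n₀ + Σ ν·ξ):
  E: 723.8 − 2(317.4) = 89.03
  A: 0 + 2(317.4) − 1(408.8) = 226
  C: 0 + 1(408.8) = 408.8
Total out = 723.8 lbmol/h; y_C = 408.8 / 723.8 = 0.5648.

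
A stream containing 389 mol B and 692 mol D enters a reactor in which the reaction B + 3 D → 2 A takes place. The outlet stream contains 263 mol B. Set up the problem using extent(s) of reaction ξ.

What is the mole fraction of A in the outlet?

0.304

For B: n = n₀ − 1ξ → 263 = 389 − 1ξ, giving ξ = 126 mol.
Outlet amounts (n = n₀ + ν ξ):
  B: 389 − 1(126) = 263
  D: 692 − 3(126) = 314
  A: 0 + 2(126) = 252
Total out = 829 mol; y_A = 252 / 829 = 0.304.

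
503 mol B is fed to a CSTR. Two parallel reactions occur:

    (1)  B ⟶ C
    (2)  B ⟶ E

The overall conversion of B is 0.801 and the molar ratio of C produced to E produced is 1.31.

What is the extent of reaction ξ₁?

ξ₁ = 228 mol

Conversion of B: B consumed = 0.801 × 503 = 402.9 mol = 1ξ₁ + 1ξ₂.
Selectivity: 1ξ₁ / (1ξ₂) = 1.31 → ξ₁ = 1.31 ξ₂.
Substitute: (1·1.31 + 1) ξ₂ = 402.9 → ξ₂ = 174.4 mol, ξ₁ = 228.5 mol.
Outlet amounts (n = n₀ + Σ ν·ξ):
  B: 503 − 1(228.5) − 1(174.4) = 100.1
  C: 0 + 1(228.5) = 228.5
  E: 0 + 1(174.4) = 174.4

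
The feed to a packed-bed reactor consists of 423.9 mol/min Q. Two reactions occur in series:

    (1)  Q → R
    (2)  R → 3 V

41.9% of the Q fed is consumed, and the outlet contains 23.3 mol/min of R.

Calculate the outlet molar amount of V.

Conversion of Q: Q consumed = 1ξ₁ = 0.419 × 423.9 → ξ₁ = 177.6 mol/min.
R balance: n_R = 0 + 1ξ₁ − 1ξ₂ = 23.3 → ξ₂ = (1·177.6 − 23.3)/1 = 154.3 mol/min.
Outlet amounts (n = n₀ + Σ ν·ξ):
  Q: 423.9 − 1(177.6) = 246.3
  R: 0 + 1(177.6) − 1(154.3) = 23.3
  V: 0 + 3(154.3) = 462.9

463 mol/min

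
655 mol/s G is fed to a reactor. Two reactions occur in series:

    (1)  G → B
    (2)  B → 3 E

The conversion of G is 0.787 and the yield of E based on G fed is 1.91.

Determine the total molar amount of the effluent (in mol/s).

1490 mol/s

Conversion of G: G consumed = 1ξ₁ = 0.787 × 655 → ξ₁ = 515.5 mol/s.
Yield of E: 3ξ₂ / 655 = 1.91 → ξ₂ = 417 mol/s.
Outlet amounts (n = n₀ + Σ ν·ξ):
  G: 655 − 1(515.5) = 139.5
  B: 0 + 1(515.5) − 1(417) = 98.47
  E: 0 + 3(417) = 1251
Total out = 139.5 + 98.47 + 1251 = 1489 mol/s.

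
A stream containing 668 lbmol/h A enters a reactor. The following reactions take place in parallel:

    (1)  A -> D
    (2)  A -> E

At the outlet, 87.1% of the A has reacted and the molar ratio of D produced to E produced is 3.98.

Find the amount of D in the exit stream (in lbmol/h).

465 lbmol/h

Conversion of A: A consumed = 0.871 × 668 = 581.8 lbmol/h = 1ξ₁ + 1ξ₂.
Selectivity: 1ξ₁ / (1ξ₂) = 3.98 → ξ₁ = 3.98 ξ₂.
Substitute: (1·3.98 + 1) ξ₂ = 581.8 → ξ₂ = 116.8 lbmol/h, ξ₁ = 465 lbmol/h.
Outlet amounts (n = n₀ + Σ ν·ξ):
  A: 668 − 1(465) − 1(116.8) = 86.17
  D: 0 + 1(465) = 465
  E: 0 + 1(116.8) = 116.8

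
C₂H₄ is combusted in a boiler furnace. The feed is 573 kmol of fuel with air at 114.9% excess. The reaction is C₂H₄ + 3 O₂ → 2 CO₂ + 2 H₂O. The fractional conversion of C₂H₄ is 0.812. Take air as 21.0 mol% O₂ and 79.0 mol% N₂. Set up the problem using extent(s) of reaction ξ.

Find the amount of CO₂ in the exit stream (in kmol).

Stoichiometric O₂ = 3 × 573 = 1719 kmol; O₂ fed = 1719 × 2.149 = 3694 kmol.
N₂ fed = 3694 × 79/21 = 13900 kmol.
Fuel reacted = 0.812 × 573 → ξ = 465.3 kmol.
Outlet (n = n₀ + ν ξ):
  C₂H₄: 573 − 1(465.3) = 107.7
  O₂: 3694 − 3(465.3) = 2298
  N₂: 13900 (inert)
  CO₂: 0 + 2(465.3) = 930.6
  H₂O: 0 + 2(465.3) = 930.6

931 kmol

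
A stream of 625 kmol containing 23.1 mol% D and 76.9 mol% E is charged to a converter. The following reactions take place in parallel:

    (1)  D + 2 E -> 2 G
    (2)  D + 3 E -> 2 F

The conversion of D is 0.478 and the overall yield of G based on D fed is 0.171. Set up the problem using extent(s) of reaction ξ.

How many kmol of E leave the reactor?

286 kmol

Yield of G: 2ξ₁ / 144.4 = 0.171 → ξ₁ = 12.34 kmol.
Conversion of D: 1ξ₁ + 1ξ₂ = 0.478 × 144.4 = 69.01 → ξ₂ = 56.67 kmol.
Outlet amounts (n = n₀ + Σ ν·ξ):
  D: 144.4 − 1(12.34) − 1(56.67) = 75.36
  E: 480.6 − 2(12.34) − 3(56.67) = 285.9
  G: 0 + 2(12.34) = 24.69
  F: 0 + 2(56.67) = 113.3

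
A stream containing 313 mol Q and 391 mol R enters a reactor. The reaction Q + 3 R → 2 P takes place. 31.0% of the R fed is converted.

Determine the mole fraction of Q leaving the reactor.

0.437

R reacted = 0.31 × 391 = 121.2 mol; ν_R = −3, so ξ = 121.2/3 = 40.4 mol.
Outlet amounts (n = n₀ + ν ξ):
  Q: 313 − 1(40.4) = 272.6
  R: 391 − 3(40.4) = 269.8
  P: 0 + 2(40.4) = 80.81
Total out = 623.2 mol; y_Q = 272.6 / 623.2 = 0.4374.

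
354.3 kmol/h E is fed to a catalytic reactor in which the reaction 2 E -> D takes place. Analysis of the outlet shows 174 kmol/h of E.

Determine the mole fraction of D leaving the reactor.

For E: n = n₀ − 2ξ → 174 = 354.3 − 2ξ, giving ξ = 90.15 kmol/h.
Outlet amounts (n = n₀ + ν ξ):
  E: 354.3 − 2(90.15) = 174
  D: 0 + 1(90.15) = 90.15
Total out = 264.1 kmol/h; y_D = 90.15 / 264.1 = 0.3413.

0.341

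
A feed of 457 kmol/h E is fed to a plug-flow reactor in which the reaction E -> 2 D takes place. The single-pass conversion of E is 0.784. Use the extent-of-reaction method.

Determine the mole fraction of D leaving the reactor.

0.879

E reacted = 0.784 × 457 = 358.3 kmol/h; ν_E = −1, so ξ = 358.3/1 = 358.3 kmol/h.
Outlet amounts (n = n₀ + ν ξ):
  E: 457 − 1(358.3) = 98.71
  D: 0 + 2(358.3) = 716.6
Total out = 815.3 kmol/h; y_D = 716.6 / 815.3 = 0.8789.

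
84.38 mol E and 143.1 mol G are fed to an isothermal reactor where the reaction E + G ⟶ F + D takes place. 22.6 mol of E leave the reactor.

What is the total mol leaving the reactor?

For E: n = n₀ − 1ξ → 22.6 = 84.38 − 1ξ, giving ξ = 61.78 mol.
Outlet amounts (n = n₀ + ν ξ):
  E: 84.38 − 1(61.78) = 22.6
  G: 143.1 − 1(61.78) = 81.32
  F: 0 + 1(61.78) = 61.78
  D: 0 + 1(61.78) = 61.78
Total out = 22.6 + 81.32 + 61.78 + 61.78 = 227.5 mol.

227 mol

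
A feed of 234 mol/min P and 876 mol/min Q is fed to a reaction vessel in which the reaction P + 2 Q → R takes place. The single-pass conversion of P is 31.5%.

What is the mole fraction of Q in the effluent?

P reacted = 0.315 × 234 = 73.71 mol/min; ν_P = −1, so ξ = 73.71/1 = 73.71 mol/min.
Outlet amounts (n = n₀ + ν ξ):
  P: 234 − 1(73.71) = 160.3
  Q: 876 − 2(73.71) = 728.6
  R: 0 + 1(73.71) = 73.71
Total out = 962.6 mol/min; y_Q = 728.6 / 962.6 = 0.7569.

0.757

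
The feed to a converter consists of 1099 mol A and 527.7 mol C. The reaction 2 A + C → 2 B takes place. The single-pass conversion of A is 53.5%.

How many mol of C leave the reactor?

A reacted = 0.535 × 1099 = 588 mol; ν_A = −2, so ξ = 588/2 = 294 mol.
Outlet amounts (n = n₀ + ν ξ):
  A: 1099 − 2(294) = 511
  C: 527.7 − 1(294) = 233.7
  B: 0 + 2(294) = 588

234 mol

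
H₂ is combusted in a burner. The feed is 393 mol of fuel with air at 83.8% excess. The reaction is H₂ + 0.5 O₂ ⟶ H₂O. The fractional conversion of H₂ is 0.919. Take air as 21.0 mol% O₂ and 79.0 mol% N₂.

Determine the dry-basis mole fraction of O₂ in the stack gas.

0.115

Stoichiometric O₂ = 0.5 × 393 = 196.5 mol; O₂ fed = 196.5 × 1.838 = 361.2 mol.
N₂ fed = 361.2 × 79/21 = 1359 mol.
Fuel reacted = 0.919 × 393 → ξ = 361.2 mol.
Outlet (n = n₀ + ν ξ):
  H₂: 393 − 1(361.2) = 31.83
  O₂: 361.2 − 0.5(361.2) = 180.6
  N₂: 1359 (inert)
  H₂O: 0 + 1(361.2) = 361.2
Dry total = 1571 mol; y_O₂ (dry) = 180.6 / 1571 = 0.1149.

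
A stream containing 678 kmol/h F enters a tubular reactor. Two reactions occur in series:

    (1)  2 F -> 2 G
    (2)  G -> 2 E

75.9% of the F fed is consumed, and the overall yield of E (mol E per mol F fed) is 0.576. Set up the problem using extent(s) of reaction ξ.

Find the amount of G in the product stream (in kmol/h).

319 kmol/h

Conversion of F: F consumed = 2ξ₁ = 0.759 × 678 → ξ₁ = 257.3 kmol/h.
Yield of E: 2ξ₂ / 678 = 0.576 → ξ₂ = 195.3 kmol/h.
Outlet amounts (n = n₀ + Σ ν·ξ):
  F: 678 − 2(257.3) = 163.4
  G: 0 + 2(257.3) − 1(195.3) = 319.3
  E: 0 + 2(195.3) = 390.5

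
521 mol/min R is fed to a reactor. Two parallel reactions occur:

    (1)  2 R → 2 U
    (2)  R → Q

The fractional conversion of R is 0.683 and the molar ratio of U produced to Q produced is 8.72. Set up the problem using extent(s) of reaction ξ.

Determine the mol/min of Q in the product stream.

Conversion of R: R consumed = 0.683 × 521 = 355.8 mol/min = 2ξ₁ + 1ξ₂.
Selectivity: 2ξ₁ / (1ξ₂) = 8.72 → ξ₁ = 4.36 ξ₂.
Substitute: (2·4.36 + 1) ξ₂ = 355.8 → ξ₂ = 36.61 mol/min, ξ₁ = 159.6 mol/min.
Outlet amounts (n = n₀ + Σ ν·ξ):
  R: 521 − 2(159.6) − 1(36.61) = 165.2
  U: 0 + 2(159.6) = 319.2
  Q: 0 + 1(36.61) = 36.61

36.6 mol/min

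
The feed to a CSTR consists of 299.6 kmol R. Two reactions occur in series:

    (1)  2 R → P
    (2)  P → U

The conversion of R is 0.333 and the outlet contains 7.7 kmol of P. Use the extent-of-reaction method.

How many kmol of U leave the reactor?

Conversion of R: R consumed = 2ξ₁ = 0.333 × 299.6 → ξ₁ = 49.88 kmol.
P balance: n_P = 0 + 1ξ₁ − 1ξ₂ = 7.7 → ξ₂ = (1·49.88 − 7.7)/1 = 42.18 kmol.
Outlet amounts (n = n₀ + Σ ν·ξ):
  R: 299.6 − 2(49.88) = 199.8
  P: 0 + 1(49.88) − 1(42.18) = 7.7
  U: 0 + 1(42.18) = 42.18

42.2 kmol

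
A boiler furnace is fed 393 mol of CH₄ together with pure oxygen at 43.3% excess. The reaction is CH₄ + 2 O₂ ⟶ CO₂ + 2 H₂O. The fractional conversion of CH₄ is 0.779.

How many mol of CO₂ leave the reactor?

Stoichiometric O₂ = 2 × 393 = 786 mol; O₂ fed = 786 × 1.433 = 1126 mol.
Fuel reacted = 0.779 × 393 → ξ = 306.1 mol.
Outlet (n = n₀ + ν ξ):
  CH₄: 393 − 1(306.1) = 86.85
  O₂: 1126 − 2(306.1) = 514
  CO₂: 0 + 1(306.1) = 306.1
  H₂O: 0 + 2(306.1) = 612.3

306 mol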